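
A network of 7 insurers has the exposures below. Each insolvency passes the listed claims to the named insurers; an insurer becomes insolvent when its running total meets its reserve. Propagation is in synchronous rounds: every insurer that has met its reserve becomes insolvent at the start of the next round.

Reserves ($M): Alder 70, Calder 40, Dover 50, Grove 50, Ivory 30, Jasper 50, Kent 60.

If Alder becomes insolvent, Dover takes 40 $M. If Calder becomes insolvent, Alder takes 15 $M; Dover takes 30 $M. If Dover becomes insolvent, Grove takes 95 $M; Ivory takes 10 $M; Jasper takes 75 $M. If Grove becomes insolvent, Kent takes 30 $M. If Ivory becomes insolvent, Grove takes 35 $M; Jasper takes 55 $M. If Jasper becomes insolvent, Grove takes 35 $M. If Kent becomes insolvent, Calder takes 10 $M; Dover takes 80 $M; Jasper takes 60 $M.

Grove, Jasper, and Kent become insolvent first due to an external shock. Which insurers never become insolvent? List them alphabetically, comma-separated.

Round 1 — Grove, Jasper, Kent become insolvent (initial).
  Calder: +10 → 10 < 40
  Dover: +80 → 80 ≥ 50
Round 2 — Dover becomes insolvent.
  Ivory: +10 → 10 < 30
No further insolvencies.

Alder, Calder, Ivory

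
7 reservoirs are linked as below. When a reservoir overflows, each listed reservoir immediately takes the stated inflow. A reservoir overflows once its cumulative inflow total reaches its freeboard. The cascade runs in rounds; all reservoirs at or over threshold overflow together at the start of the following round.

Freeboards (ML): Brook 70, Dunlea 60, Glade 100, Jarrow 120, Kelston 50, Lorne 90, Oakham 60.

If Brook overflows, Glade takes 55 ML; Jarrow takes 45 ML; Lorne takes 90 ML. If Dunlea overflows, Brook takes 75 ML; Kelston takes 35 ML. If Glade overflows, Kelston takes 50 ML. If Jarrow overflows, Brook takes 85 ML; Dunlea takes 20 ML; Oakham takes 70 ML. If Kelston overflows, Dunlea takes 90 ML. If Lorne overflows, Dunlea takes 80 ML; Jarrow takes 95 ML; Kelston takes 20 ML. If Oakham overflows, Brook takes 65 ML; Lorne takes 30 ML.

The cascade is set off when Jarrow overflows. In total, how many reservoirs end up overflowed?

6

Round 1 — Jarrow overflows (initial).
  Brook: +85 → 85 ≥ 70
  Dunlea: +20 → 20 < 60
  Oakham: +70 → 70 ≥ 60
Round 2 — Brook, Oakham overflow.
  Glade: +55 → 55 < 100
  Lorne: +90+30 → 120 ≥ 90
Round 3 — Lorne overflows.
  Dunlea: +80 → 100 ≥ 60
  Kelston: +20 → 20 < 50
Round 4 — Dunlea overflows.
  Kelston: +35 → 55 ≥ 50
Round 5 — Kelston overflows.
No further overflows.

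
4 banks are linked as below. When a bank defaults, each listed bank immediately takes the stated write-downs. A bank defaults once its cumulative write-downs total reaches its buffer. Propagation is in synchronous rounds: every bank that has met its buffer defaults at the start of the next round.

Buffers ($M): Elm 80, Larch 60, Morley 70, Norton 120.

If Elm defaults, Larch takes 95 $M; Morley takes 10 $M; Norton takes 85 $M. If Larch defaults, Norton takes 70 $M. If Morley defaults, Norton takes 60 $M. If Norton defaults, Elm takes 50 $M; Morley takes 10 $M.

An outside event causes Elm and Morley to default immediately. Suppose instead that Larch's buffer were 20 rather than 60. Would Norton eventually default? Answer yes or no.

With Larch's buffer at 20:
Round 1 — Elm, Morley default (initial).
  Larch: +95 → 95 ≥ 20
  Norton: +85+60 → 145 ≥ 120
Round 2 — Larch, Norton default.
No further defaults.

yes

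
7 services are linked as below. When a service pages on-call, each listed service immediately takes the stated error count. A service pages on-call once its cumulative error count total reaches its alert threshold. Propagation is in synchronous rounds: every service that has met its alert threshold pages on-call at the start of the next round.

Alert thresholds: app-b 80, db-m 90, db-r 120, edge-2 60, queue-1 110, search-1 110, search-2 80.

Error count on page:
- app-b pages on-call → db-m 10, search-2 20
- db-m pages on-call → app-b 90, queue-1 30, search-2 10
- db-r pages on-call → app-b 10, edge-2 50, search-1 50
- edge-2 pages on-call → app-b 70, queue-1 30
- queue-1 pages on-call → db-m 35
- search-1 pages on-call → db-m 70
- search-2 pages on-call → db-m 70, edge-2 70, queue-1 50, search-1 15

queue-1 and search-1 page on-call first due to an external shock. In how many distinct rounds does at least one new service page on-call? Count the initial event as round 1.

3

Round 1 — queue-1, search-1 page on-call (initial).
  db-m: +35+70 → 105 ≥ 90
Round 2 — db-m pages on-call.
  app-b: +90 → 90 ≥ 80
  search-2: +10 → 10 < 80
Round 3 — app-b pages on-call.
  search-2: +20 → 30 < 80
No further pages.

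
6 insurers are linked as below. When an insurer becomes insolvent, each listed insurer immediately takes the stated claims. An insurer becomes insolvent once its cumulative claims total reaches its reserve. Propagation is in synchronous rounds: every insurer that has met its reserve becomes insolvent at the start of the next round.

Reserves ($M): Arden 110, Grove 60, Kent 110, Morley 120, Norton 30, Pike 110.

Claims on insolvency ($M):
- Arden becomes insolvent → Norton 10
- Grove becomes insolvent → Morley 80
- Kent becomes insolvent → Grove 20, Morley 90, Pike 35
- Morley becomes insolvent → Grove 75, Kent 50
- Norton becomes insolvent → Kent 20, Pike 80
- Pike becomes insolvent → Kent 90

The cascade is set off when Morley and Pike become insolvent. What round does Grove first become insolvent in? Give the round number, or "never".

Round 1 — Morley, Pike become insolvent (initial).
  Grove: +75 → 75 ≥ 60
  Kent: +50+90 → 140 ≥ 110
Round 2 — Grove, Kent become insolvent.
No further insolvencies.

2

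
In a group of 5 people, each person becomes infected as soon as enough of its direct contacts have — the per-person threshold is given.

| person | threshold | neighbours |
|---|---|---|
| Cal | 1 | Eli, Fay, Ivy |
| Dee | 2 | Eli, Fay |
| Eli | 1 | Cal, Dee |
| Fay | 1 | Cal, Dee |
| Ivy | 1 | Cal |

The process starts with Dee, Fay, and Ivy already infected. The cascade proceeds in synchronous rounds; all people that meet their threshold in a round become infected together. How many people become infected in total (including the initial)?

5

Round 1 — Dee, Fay, Ivy become infected (initial).
Round 2 — checking thresholds:
  Cal: 2 of 3 neighbours ≥ 1, becomes infected.
  Eli: 1 of 2 neighbours ≥ 1, becomes infected.
Round 3 — no new infections; cascade stops.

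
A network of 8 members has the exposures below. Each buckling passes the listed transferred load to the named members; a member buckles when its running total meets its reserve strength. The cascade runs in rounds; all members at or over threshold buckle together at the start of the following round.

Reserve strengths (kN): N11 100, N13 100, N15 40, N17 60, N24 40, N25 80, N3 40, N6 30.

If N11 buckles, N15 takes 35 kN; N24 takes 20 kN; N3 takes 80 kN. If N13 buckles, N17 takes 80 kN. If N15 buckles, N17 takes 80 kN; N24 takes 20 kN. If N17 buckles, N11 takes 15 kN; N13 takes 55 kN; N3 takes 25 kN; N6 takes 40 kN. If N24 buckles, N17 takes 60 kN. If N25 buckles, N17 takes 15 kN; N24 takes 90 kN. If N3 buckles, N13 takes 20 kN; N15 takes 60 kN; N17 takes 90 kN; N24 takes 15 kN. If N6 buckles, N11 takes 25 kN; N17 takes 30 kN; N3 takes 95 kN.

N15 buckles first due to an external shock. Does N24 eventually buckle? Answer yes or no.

Round 1 — N15 buckles (initial).
  N17: +80 → 80 ≥ 60
  N24: +20 → 20 < 40
Round 2 — N17 buckles.
  N11: +15 → 15 < 100
  N13: +55 → 55 < 100
  N3: +25 → 25 < 40
  N6: +40 → 40 ≥ 30
Round 3 — N6 buckles.
  N11: +25 → 40 < 100
  N3: +95 → 120 ≥ 40
Round 4 — N3 buckles.
  N13: +20 → 75 < 100
  N24: +15 → 35 < 40
No further bucklings.

no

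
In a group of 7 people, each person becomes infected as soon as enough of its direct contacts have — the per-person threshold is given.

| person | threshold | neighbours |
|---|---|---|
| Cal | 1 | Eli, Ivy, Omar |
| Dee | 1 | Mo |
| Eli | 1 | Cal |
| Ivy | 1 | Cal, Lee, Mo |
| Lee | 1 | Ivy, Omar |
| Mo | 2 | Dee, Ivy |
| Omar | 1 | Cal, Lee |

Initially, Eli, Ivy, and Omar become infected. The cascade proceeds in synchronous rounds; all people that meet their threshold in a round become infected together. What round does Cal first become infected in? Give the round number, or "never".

Round 1 — Eli, Ivy, Omar become infected (initial).
Round 2 — checking thresholds:
  Cal: 3 of 3 neighbours ≥ 1, becomes infected.
  Lee: 2 of 2 neighbours ≥ 1, becomes infected.
  Mo: 1 of 2 neighbours < 2, not yet.
Round 3 — no new infections; cascade stops.

2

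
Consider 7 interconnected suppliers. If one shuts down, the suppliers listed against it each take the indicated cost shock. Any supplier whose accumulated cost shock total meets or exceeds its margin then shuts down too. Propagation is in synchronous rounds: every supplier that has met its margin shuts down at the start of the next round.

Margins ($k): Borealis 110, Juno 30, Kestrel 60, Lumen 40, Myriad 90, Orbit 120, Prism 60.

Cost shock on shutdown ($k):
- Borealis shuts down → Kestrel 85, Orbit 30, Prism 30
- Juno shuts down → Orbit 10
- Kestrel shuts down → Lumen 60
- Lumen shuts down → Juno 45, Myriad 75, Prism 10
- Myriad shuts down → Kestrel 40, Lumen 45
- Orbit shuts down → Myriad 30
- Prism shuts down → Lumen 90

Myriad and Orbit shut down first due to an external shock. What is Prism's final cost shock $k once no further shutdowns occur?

Round 1 — Myriad, Orbit shut down (initial).
  Kestrel: +40 → 40 < 60
  Lumen: +45 → 45 ≥ 40
Round 2 — Lumen shuts down.
  Juno: +45 → 45 ≥ 30
  Prism: +10 → 10 < 60
Round 3 — Juno shuts down.
No further shutdowns.

10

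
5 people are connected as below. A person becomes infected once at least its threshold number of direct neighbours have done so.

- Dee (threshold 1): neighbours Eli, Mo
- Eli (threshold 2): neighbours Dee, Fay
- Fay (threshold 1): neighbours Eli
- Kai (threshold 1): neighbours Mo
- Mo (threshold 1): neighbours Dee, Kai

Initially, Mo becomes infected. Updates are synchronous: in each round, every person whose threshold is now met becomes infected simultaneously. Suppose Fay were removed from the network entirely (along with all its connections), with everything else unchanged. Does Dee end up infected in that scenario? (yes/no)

yes

With Fay removed:
Round 1 — Mo becomes infected (initial).
Round 2 — checking thresholds:
  Dee: 1 of 2 neighbours ≥ 1, becomes infected.
  Kai: 1 of 1 neighbours ≥ 1, becomes infected.
Round 3 — no new infections; cascade stops.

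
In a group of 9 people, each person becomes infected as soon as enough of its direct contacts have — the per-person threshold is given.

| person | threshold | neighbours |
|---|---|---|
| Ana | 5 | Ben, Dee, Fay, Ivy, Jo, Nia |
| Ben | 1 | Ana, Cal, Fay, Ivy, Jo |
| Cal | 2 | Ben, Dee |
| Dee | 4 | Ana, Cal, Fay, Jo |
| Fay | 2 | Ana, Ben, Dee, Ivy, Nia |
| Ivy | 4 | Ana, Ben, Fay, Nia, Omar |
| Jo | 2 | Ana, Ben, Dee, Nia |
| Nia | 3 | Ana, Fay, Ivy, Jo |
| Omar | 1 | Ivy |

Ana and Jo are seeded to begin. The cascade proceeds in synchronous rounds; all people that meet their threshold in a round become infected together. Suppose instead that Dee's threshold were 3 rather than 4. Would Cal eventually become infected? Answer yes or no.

yes

With Dee's threshold at 3:
Round 1 — Ana, Jo become infected (initial).
Round 2 — checking thresholds:
  Ben: 2 of 5 neighbours ≥ 1, becomes infected.
  Dee: 2 of 4 neighbours < 3, not yet.
  Fay: 1 of 5 neighbours < 2, not yet.
  Ivy: 1 of 5 neighbours < 4, not yet.
  Nia: 2 of 4 neighbours < 3, not yet.
Round 3 — checking thresholds:
  Cal: 1 of 2 neighbours < 2, not yet.
  Dee: 2 of 4 neighbours < 3, not yet.
  Fay: 2 of 5 neighbours ≥ 2, becomes infected.
  Ivy: 2 of 5 neighbours < 4, not yet.
  Nia: 2 of 4 neighbours < 3, not yet.
Round 4 — checking thresholds:
  Cal: 1 of 2 neighbours < 2, not yet.
  Dee: 3 of 4 neighbours ≥ 3, becomes infected.
  Ivy: 3 of 5 neighbours < 4, not yet.
  Nia: 3 of 4 neighbours ≥ 3, becomes infected.
Round 5 — checking thresholds:
  Cal: 2 of 2 neighbours ≥ 2, becomes infected.
  Ivy: 4 of 5 neighbours ≥ 4, becomes infected.
Round 6 — checking thresholds:
  Omar: 1 of 1 neighbours ≥ 1, becomes infected.
Round 7 — no new infections; cascade stops.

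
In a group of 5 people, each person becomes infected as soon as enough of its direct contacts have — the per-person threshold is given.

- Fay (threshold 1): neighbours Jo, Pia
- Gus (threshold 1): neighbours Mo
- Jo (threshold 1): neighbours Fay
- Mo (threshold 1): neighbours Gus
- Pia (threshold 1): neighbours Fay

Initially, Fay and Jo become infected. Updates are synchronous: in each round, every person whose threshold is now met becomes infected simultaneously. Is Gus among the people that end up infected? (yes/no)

no

Round 1 — Fay, Jo become infected (initial).
Round 2 — checking thresholds:
  Pia: 1 of 1 neighbours ≥ 1, becomes infected.
Round 3 — no new infections; cascade stops.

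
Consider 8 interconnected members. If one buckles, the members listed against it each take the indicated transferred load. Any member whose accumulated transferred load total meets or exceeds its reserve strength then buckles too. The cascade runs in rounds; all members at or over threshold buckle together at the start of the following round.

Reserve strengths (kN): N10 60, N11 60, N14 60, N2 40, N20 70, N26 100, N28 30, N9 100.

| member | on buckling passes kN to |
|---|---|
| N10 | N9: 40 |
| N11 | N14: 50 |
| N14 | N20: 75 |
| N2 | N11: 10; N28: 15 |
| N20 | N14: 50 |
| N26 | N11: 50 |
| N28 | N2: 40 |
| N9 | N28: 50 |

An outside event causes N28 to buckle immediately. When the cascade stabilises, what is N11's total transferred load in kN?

10

Round 1 — N28 buckles (initial).
  N2: +40 → 40 ≥ 40
Round 2 — N2 buckles.
  N11: +10 → 10 < 60
No further bucklings.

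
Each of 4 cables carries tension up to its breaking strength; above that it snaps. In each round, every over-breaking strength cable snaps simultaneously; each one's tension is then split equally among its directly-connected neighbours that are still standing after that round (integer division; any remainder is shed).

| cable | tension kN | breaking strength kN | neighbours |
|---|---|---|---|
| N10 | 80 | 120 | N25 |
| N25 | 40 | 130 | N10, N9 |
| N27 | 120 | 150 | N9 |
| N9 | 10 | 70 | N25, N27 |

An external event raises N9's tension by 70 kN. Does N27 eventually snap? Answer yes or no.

Round 1 — N9 at 80 > 70. N9 snaps.
  N9 sheds 80 kN to N25, N27: 40 each.
    N25: 40+40 = 80 ≤ 130
    N27: 120+40 = 160 > 150
Round 2 — N27 snaps.
  N27 sheds 160 kN: no online neighbours, lost.
No further breaks.

yes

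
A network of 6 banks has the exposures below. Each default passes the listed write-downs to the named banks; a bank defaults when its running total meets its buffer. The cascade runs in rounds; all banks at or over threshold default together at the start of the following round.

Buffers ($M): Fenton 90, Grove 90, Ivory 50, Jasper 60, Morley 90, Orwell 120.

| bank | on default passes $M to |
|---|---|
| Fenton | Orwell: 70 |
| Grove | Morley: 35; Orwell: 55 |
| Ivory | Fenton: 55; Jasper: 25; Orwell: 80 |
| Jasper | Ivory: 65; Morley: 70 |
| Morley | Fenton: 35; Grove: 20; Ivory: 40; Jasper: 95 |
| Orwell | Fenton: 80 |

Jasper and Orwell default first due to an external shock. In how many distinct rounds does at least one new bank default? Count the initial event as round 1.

Round 1 — Jasper, Orwell default (initial).
  Fenton: +80 → 80 < 90
  Ivory: +65 → 65 ≥ 50
  Morley: +70 → 70 < 90
Round 2 — Ivory defaults.
  Fenton: +55 → 135 ≥ 90
Round 3 — Fenton defaults.
No further defaults.

3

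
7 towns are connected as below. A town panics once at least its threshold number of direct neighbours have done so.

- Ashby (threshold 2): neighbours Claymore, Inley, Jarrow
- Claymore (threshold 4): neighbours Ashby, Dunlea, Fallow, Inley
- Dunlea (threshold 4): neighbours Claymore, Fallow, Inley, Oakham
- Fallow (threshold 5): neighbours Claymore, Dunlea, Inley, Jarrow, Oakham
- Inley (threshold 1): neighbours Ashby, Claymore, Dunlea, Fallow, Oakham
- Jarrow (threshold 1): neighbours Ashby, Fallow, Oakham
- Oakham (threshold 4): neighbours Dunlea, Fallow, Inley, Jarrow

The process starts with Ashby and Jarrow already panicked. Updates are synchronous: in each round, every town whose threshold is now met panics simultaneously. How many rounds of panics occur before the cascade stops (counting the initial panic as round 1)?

2

Round 1 — Ashby, Jarrow panic (initial).
Round 2 — checking thresholds:
  Claymore: 1 of 4 neighbours < 4, holds.
  Fallow: 1 of 5 neighbours < 5, holds.
  Inley: 1 of 5 neighbours ≥ 1, panics.
  Oakham: 1 of 4 neighbours < 4, holds.
Round 3 — no new panics; cascade stops.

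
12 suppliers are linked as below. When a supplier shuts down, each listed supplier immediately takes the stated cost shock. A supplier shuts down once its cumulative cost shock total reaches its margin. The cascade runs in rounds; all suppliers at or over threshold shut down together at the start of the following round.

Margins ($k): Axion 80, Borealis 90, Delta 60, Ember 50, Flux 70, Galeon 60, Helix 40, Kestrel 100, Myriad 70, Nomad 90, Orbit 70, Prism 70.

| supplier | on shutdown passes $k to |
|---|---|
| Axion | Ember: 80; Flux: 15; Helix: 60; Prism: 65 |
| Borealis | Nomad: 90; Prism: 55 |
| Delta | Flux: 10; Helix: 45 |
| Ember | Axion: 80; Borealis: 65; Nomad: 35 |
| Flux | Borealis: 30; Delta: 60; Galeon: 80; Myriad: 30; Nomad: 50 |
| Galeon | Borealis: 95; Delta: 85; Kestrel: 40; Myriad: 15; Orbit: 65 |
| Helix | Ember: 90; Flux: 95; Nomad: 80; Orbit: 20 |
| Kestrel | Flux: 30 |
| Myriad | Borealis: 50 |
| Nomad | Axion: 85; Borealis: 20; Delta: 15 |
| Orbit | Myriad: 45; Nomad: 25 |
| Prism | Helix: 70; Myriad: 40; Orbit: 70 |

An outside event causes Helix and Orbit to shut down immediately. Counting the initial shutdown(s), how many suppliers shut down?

11

Round 1 — Helix, Orbit shut down (initial).
  Ember: +90 → 90 ≥ 50
  Flux: +95 → 95 ≥ 70
  Myriad: +45 → 45 < 70
  Nomad: +80+25 → 105 ≥ 90
Round 2 — Ember, Flux, Nomad shut down.
  Axion: +80+85 → 165 ≥ 80
  Borealis: +65+30+20 → 115 ≥ 90
  Delta: +60+15 → 75 ≥ 60
  Galeon: +80 → 80 ≥ 60
  Myriad: +30 → 75 ≥ 70
Round 3 — Axion, Borealis, Delta, Galeon, Myriad shut down.
  Kestrel: +40 → 40 < 100
  Prism: +65+55 → 120 ≥ 70
Round 4 — Prism shuts down.
No further shutdowns.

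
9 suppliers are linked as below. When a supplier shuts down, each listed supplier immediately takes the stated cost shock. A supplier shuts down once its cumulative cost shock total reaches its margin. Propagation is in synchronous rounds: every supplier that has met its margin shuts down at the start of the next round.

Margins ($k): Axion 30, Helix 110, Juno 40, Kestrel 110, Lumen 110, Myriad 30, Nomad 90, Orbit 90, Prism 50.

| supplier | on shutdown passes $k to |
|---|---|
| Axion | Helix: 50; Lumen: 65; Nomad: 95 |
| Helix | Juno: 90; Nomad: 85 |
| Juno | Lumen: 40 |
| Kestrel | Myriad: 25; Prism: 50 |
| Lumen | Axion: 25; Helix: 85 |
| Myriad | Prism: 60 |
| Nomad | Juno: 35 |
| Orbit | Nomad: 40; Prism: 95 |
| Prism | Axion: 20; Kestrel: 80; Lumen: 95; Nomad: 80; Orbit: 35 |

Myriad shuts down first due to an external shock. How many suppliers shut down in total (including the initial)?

2

Round 1 — Myriad shuts down (initial).
  Prism: +60 → 60 ≥ 50
Round 2 — Prism shuts down.
  Axion: +20 → 20 < 30
  Kestrel: +80 → 80 < 110
  Lumen: +95 → 95 < 110
  Nomad: +80 → 80 < 90
  Orbit: +35 → 35 < 90
No further shutdowns.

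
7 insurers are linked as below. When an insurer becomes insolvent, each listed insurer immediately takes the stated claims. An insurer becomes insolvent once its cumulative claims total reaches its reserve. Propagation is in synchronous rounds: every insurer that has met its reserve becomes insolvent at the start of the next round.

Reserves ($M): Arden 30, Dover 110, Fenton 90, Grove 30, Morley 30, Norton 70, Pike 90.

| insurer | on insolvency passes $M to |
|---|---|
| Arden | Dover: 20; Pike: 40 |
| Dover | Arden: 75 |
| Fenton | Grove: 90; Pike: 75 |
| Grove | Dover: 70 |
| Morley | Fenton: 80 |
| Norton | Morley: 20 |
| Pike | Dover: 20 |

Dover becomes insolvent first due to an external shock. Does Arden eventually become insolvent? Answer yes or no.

yes

Round 1 — Dover becomes insolvent (initial).
  Arden: +75 → 75 ≥ 30
Round 2 — Arden becomes insolvent.
  Pike: +40 → 40 < 90
No further insolvencies.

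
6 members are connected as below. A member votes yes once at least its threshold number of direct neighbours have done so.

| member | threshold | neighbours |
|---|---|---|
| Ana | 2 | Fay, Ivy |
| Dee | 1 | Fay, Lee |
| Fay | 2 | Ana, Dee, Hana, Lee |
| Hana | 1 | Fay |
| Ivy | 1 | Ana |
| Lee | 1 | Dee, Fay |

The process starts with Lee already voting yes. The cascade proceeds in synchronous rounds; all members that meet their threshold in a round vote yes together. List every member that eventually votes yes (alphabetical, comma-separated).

Dee, Fay, Hana, Lee

Round 1 — Lee votes yes (initial).
Round 2 — checking thresholds:
  Dee: 1 of 2 neighbours ≥ 1, votes yes.
  Fay: 1 of 4 neighbours < 2, holds.
Round 3 — checking thresholds:
  Fay: 2 of 4 neighbours ≥ 2, votes yes.
Round 4 — checking thresholds:
  Ana: 1 of 2 neighbours < 2, holds.
  Hana: 1 of 1 neighbours ≥ 1, votes yes.
Round 5 — no new yes votes; cascade stops.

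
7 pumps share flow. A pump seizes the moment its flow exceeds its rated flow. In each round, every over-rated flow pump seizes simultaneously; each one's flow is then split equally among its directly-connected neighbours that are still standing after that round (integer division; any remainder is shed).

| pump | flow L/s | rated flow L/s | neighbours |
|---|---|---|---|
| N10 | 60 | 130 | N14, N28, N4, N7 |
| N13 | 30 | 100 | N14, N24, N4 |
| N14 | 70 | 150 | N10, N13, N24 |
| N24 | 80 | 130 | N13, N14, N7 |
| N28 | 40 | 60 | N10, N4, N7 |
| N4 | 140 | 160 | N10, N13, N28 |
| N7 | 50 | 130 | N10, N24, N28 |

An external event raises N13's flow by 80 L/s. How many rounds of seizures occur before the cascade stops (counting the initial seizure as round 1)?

5

Round 1 — N13 at 110 > 100. N13 seizes.
  N13 sheds 110 L/s to N14, N24, N4: 36 each (2 lost).
    N14: 70+36 = 106 ≤ 150
    N24: 80+36 = 116 ≤ 130
    N4: 140+36 = 176 > 160
Round 2 — N4 seizes.
  N4 sheds 176 L/s to N10, N28: 88 each.
    N10: 60+88 = 148 > 130
    N28: 40+88 = 128 > 60
Round 3 — N10, N28 seize.
  N10 sheds 148 L/s to N14, N7: 74 each.
    N14: 106+74 = 180 > 150
    N7: 50+74 = 124 ≤ 130
  N28 sheds 128 L/s to N7: 128 each.
    N7: 124+128 = 252 > 130
Round 4 — N14, N7 seize.
  N14 sheds 180 L/s to N24: 180 each.
    N24: 116+180 = 296 > 130
  N7 sheds 252 L/s to N24: 252 each.
    N24: 296+252 = 548 > 130
Round 5 — N24 seizes.
  N24 sheds 548 L/s: no online neighbours, lost.
No further seizures.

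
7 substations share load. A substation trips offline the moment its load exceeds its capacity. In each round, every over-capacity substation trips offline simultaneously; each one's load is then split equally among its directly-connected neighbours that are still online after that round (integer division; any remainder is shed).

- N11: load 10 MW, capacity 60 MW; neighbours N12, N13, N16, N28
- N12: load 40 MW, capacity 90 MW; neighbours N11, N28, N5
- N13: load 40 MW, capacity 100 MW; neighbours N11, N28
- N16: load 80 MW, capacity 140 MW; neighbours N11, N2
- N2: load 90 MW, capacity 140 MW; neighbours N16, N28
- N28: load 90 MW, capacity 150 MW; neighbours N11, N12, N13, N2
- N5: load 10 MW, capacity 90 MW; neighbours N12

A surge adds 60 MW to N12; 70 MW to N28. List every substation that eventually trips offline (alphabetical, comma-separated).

Round 1 — N12 at 100 > 90; N28 at 160 > 150. N12, N28 trip offline.
  N12 sheds 100 MW to N11, N5: 50 each.
    N11: 10+50 = 60 ≤ 60
    N5: 10+50 = 60 ≤ 90
  N28 sheds 160 MW to N11, N13, N2: 53 each (1 lost).
    N11: 60+53 = 113 > 60
    N13: 40+53 = 93 ≤ 100
    N2: 90+53 = 143 > 140
Round 2 — N11, N2 trip offline.
  N11 sheds 113 MW to N13, N16: 56 each (1 lost).
    N13: 93+56 = 149 > 100
    N16: 80+56 = 136 ≤ 140
  N2 sheds 143 MW to N16: 143 each.
    N16: 136+143 = 279 > 140
Round 3 — N13, N16 trip offline.
  N13 sheds 149 MW: no online neighbours, lost.
  N16 sheds 279 MW: no online neighbours, lost.
No further trips.

N11, N12, N13, N16, N2, N28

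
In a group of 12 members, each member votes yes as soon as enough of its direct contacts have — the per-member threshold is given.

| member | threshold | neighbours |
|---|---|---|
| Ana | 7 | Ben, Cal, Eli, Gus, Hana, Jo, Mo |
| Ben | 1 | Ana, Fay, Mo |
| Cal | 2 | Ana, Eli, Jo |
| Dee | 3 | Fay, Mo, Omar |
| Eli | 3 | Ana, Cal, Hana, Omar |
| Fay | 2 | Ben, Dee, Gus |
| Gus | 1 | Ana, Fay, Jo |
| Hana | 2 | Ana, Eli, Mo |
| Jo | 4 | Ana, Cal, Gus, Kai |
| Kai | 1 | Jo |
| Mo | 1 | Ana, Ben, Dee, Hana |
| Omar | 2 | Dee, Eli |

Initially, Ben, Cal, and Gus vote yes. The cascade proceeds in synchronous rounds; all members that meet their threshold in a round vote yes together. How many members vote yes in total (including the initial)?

5

Round 1 — Ben, Cal, Gus vote yes (initial).
Round 2 — checking thresholds:
  Ana: 3 of 7 neighbours < 7, holds.
  Eli: 1 of 4 neighbours < 3, holds.
  Fay: 2 of 3 neighbours ≥ 2, votes yes.
  Jo: 2 of 4 neighbours < 4, holds.
  Mo: 1 of 4 neighbours ≥ 1, votes yes.
Round 3 — no new yes votes; cascade stops.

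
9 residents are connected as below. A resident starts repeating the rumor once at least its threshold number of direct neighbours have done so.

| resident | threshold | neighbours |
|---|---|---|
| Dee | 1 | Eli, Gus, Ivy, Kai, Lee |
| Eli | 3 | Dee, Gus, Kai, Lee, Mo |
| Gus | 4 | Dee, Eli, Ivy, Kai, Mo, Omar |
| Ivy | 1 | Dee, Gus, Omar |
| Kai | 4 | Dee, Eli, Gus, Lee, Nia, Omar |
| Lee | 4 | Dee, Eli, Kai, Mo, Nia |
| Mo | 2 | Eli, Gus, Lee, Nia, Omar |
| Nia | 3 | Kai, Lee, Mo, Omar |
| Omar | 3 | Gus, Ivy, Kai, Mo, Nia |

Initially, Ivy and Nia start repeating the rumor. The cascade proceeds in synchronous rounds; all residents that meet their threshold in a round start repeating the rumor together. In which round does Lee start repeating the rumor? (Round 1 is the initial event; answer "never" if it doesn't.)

Round 1 — Ivy, Nia start repeating the rumor (initial).
Round 2 — checking thresholds:
  Dee: 1 of 5 neighbours ≥ 1, starts repeating the rumor.
  Gus: 1 of 6 neighbours < 4, not yet.
  Kai: 1 of 6 neighbours < 4, not yet.
  Lee: 1 of 5 neighbours < 4, not yet.
  Mo: 1 of 5 neighbours < 2, not yet.
  Omar: 2 of 5 neighbours < 3, not yet.
Round 3 — no new spreads; cascade stops.

never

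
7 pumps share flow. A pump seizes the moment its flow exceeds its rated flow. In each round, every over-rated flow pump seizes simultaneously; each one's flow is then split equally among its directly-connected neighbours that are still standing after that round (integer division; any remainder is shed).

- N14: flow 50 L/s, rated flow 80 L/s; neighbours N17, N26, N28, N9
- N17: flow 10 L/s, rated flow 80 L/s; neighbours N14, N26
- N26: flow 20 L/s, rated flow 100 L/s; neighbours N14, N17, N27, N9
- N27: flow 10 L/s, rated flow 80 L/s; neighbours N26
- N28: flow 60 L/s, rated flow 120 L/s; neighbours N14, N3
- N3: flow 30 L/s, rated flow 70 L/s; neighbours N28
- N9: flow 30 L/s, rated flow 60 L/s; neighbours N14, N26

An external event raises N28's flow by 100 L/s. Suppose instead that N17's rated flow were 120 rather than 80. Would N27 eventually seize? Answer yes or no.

With N17's rated flow at 120:
Round 1 — N28 at 160 > 120. N28 seizes.
  N28 sheds 160 L/s to N14, N3: 80 each.
    N14: 50+80 = 130 > 80
    N3: 30+80 = 110 > 70
Round 2 — N14, N3 seize.
  N14 sheds 130 L/s to N17, N26, N9: 43 each (1 lost).
    N17: 10+43 = 53 ≤ 120
    N26: 20+43 = 63 ≤ 100
    N9: 30+43 = 73 > 60
  N3 sheds 110 L/s: no online neighbours, lost.
Round 3 — N9 seizes.
  N9 sheds 73 L/s to N26: 73 each.
    N26: 63+73 = 136 > 100
Round 4 — N26 seizes.
  N26 sheds 136 L/s to N17, N27: 68 each.
    N17: 53+68 = 121 > 120
    N27: 10+68 = 78 ≤ 80
Round 5 — N17 seizes.
  N17 sheds 121 L/s: no online neighbours, lost.
No further seizures.

no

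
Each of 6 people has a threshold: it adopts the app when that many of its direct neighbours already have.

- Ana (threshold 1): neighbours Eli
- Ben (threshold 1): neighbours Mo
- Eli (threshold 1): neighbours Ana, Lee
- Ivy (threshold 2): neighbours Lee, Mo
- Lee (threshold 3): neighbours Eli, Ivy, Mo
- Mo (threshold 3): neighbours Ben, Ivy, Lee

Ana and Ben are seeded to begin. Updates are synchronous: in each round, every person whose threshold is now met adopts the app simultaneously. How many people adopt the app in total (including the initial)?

3

Round 1 — Ana, Ben adopt the app (initial).
Round 2 — checking thresholds:
  Eli: 1 of 2 neighbours ≥ 1, adopts the app.
  Mo: 1 of 3 neighbours < 3, below threshold.
Round 3 — no new adoptions; cascade stops.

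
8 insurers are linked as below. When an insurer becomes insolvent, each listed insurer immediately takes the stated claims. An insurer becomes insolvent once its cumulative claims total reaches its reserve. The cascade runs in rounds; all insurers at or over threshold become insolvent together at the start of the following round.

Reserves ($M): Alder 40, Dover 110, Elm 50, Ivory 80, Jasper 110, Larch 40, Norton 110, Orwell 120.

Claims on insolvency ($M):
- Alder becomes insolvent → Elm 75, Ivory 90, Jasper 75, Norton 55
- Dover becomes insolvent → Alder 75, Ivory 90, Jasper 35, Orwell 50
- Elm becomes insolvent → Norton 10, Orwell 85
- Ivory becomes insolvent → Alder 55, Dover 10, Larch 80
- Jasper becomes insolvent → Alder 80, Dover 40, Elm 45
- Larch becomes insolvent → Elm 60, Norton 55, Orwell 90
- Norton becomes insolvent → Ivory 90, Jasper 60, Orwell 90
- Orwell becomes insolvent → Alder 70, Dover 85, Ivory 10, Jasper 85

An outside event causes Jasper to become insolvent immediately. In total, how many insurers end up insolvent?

Round 1 — Jasper becomes insolvent (initial).
  Alder: +80 → 80 ≥ 40
  Dover: +40 → 40 < 110
  Elm: +45 → 45 < 50
Round 2 — Alder becomes insolvent.
  Elm: +75 → 120 ≥ 50
  Ivory: +90 → 90 ≥ 80
  Norton: +55 → 55 < 110
Round 3 — Elm, Ivory become insolvent.
  Dover: +10 → 50 < 110
  Larch: +80 → 80 ≥ 40
  Norton: +10 → 65 < 110
  Orwell: +85 → 85 < 120
Round 4 — Larch becomes insolvent.
  Norton: +55 → 120 ≥ 110
  Orwell: +90 → 175 ≥ 120
Round 5 — Norton, Orwell become insolvent.
  Dover: +85 → 135 ≥ 110
Round 6 — Dover becomes insolvent.
No further insolvencies.

8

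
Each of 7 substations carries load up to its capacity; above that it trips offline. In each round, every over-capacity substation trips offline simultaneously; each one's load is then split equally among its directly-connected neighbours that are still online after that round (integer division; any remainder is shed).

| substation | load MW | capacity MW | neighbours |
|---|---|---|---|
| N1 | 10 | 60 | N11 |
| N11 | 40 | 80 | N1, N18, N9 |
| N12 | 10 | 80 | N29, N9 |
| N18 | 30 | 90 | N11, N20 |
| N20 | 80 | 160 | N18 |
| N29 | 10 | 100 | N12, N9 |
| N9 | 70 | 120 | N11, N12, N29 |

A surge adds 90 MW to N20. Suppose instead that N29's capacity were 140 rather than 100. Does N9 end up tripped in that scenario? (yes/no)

yes

With N29's capacity at 140:
Round 1 — N20 at 170 > 160. N20 trips offline.
  N20 sheds 170 MW to N18: 170 each.
    N18: 30+170 = 200 > 90
Round 2 — N18 trips offline.
  N18 sheds 200 MW to N11: 200 each.
    N11: 40+200 = 240 > 80
Round 3 — N11 trips offline.
  N11 sheds 240 MW to N1, N9: 120 each.
    N1: 10+120 = 130 > 60
    N9: 70+120 = 190 > 120
Round 4 — N1, N9 trip offline.
  N1 sheds 130 MW: no online neighbours, lost.
  N9 sheds 190 MW to N12, N29: 95 each.
    N12: 10+95 = 105 > 80
    N29: 10+95 = 105 ≤ 140
Round 5 — N12 trips offline.
  N12 sheds 105 MW to N29: 105 each.
    N29: 105+105 = 210 > 140
Round 6 — N29 trips offline.
  N29 sheds 210 MW: no online neighbours, lost.
No further trips.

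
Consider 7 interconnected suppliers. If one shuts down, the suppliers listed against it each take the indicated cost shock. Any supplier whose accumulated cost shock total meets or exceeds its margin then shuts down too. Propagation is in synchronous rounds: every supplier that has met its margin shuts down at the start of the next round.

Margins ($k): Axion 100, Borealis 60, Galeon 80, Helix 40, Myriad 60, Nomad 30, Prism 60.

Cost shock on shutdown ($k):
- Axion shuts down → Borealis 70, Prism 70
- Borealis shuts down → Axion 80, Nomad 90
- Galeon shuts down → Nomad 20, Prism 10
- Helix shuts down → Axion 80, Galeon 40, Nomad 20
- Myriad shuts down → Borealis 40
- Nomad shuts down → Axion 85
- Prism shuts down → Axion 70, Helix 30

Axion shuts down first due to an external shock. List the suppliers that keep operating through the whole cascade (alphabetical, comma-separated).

Round 1 — Axion shuts down (initial).
  Borealis: +70 → 70 ≥ 60
  Prism: +70 → 70 ≥ 60
Round 2 — Borealis, Prism shut down.
  Helix: +30 → 30 < 40
  Nomad: +90 → 90 ≥ 30
Round 3 — Nomad shuts down.
No further shutdowns.

Galeon, Helix, Myriad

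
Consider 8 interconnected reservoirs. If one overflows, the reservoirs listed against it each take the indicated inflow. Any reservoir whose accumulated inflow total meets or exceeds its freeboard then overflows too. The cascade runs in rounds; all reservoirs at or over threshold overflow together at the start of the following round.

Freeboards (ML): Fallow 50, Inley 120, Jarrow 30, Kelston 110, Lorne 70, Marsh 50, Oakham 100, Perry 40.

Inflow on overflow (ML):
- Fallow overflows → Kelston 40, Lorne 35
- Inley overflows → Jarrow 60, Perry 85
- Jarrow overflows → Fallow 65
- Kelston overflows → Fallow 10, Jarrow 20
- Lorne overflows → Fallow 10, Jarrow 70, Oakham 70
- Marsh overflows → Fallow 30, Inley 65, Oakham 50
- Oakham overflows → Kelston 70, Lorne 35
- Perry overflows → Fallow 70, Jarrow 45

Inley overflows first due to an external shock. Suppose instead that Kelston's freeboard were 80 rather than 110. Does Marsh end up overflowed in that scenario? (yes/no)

With Kelston's freeboard at 80:
Round 1 — Inley overflows (initial).
  Jarrow: +60 → 60 ≥ 30
  Perry: +85 → 85 ≥ 40
Round 2 — Jarrow, Perry overflow.
  Fallow: +65+70 → 135 ≥ 50
Round 3 — Fallow overflows.
  Kelston: +40 → 40 < 80
  Lorne: +35 → 35 < 70
No further overflows.

no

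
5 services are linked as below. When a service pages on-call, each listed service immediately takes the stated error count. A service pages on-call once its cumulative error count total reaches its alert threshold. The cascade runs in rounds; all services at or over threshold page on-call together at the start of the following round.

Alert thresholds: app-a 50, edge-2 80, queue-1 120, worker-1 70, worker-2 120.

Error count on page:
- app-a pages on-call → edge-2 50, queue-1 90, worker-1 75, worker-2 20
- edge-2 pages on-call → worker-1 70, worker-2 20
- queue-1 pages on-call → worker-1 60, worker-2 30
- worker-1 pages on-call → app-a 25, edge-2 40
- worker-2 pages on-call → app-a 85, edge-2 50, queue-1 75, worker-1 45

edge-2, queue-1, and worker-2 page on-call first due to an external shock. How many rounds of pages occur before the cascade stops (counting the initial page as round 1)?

Round 1 — edge-2, queue-1, worker-2 page on-call (initial).
  app-a: +85 → 85 ≥ 50
  worker-1: +70+60+45 → 175 ≥ 70
Round 2 — app-a, worker-1 page on-call.
No further pages.

2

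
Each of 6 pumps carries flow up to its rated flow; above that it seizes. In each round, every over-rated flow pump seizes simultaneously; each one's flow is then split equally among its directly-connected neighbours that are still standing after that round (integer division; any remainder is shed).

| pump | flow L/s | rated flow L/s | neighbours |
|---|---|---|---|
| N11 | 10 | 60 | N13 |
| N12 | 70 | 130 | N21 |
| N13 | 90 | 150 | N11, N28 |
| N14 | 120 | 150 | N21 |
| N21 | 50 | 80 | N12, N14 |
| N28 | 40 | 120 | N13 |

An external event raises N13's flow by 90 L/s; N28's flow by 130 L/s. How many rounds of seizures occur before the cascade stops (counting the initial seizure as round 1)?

2

Round 1 — N13 at 180 > 150; N28 at 170 > 120. N13, N28 seize.
  N13 sheds 180 L/s to N11: 180 each.
    N11: 10+180 = 190 > 60
  N28 sheds 170 L/s: no online neighbours, lost.
Round 2 — N11 seizes.
  N11 sheds 190 L/s: no online neighbours, lost.
No further seizures.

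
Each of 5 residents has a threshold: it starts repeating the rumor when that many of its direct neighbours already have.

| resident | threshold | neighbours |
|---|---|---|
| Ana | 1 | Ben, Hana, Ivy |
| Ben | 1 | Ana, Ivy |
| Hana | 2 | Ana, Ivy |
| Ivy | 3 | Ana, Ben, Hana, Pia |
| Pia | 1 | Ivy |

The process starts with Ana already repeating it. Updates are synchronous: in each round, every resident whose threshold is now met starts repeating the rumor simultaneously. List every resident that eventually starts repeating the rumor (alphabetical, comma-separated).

Ana, Ben

Round 1 — Ana starts repeating the rumor (initial).
Round 2 — checking thresholds:
  Ben: 1 of 2 neighbours ≥ 1, starts repeating the rumor.
  Hana: 1 of 2 neighbours < 2, holds.
  Ivy: 1 of 4 neighbours < 3, holds.
Round 3 — no new spreads; cascade stops.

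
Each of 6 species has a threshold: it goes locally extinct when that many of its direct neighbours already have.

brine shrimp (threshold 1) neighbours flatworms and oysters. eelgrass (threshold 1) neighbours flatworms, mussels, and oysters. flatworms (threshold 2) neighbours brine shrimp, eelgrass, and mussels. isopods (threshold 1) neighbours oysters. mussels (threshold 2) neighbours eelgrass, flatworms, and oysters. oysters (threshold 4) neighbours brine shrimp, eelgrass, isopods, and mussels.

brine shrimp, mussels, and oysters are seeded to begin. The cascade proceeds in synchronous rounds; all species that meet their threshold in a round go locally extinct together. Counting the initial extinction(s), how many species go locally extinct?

6

Round 1 — brine shrimp, mussels, oysters go locally extinct (initial).
Round 2 — checking thresholds:
  eelgrass: 2 of 3 neighbours ≥ 1, goes locally extinct.
  flatworms: 2 of 3 neighbours ≥ 2, goes locally extinct.
  isopods: 1 of 1 neighbours ≥ 1, goes locally extinct.
Round 3 — no new extinctions; cascade stops.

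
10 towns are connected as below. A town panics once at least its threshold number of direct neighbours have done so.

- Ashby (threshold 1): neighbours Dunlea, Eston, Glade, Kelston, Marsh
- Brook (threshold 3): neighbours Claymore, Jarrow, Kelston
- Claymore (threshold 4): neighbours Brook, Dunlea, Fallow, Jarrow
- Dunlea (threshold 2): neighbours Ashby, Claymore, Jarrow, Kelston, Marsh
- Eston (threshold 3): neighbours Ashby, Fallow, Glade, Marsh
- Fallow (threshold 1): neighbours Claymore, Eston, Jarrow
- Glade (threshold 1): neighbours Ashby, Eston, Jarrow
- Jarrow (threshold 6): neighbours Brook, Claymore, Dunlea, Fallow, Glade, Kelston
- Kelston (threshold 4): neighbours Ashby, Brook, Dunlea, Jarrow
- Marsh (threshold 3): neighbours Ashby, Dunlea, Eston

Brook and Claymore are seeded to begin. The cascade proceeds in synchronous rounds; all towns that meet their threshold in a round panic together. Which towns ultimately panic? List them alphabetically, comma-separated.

Round 1 — Brook, Claymore panic (initial).
Round 2 — checking thresholds:
  Dunlea: 1 of 5 neighbours < 2, not yet.
  Fallow: 1 of 3 neighbours ≥ 1, panics.
  Jarrow: 2 of 6 neighbours < 6, not yet.
  Kelston: 1 of 4 neighbours < 4, not yet.
Round 3 — no new panics; cascade stops.

Brook, Claymore, Fallow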